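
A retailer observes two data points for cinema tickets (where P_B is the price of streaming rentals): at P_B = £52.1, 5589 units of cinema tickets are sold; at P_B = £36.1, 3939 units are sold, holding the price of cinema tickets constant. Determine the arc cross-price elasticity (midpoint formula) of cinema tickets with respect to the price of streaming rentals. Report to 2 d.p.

ΔQ_A = 3939 − 5589 = -1650; ΔP_B = 36.1 − 52.1 = -16.
Midpoints: Q̄_A = 4764.0, P̄_B = 44.10.
ε = (ΔQ_A/Q̄_A)/(ΔP_B/P̄_B) = (-1650/4764.0)/(-16/44.10) ≈ 0.95.
ε > 0: cinema tickets and streaming rentals are substitutes.

0.95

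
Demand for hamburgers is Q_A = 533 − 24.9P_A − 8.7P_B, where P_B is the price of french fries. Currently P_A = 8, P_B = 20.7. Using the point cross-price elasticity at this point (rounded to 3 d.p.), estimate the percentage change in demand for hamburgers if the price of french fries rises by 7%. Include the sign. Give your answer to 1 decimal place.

-8.2%

At P_A = 8, P_B = 20.7: Q_A = 153.71.
∂Q_A/∂P_B = -8.7.
ε = (∂Q_A/∂P_B)(P_B/Q_A) = -8.7000 × 20.7/153.71 ≈ -1.172.
%ΔQ_A ≈ ε × %ΔP_B = -1.172 × (7%) = -8.2%.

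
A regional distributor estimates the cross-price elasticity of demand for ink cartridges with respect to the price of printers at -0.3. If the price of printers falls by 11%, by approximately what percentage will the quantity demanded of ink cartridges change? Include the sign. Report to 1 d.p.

%ΔQ ≈ ε × %ΔP of printers = -0.3 × (-11%) = 3.3%.

3.3%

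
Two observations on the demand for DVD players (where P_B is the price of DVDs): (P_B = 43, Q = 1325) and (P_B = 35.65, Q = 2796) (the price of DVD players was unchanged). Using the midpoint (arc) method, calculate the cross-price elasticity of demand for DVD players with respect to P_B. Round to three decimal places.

ΔQ_A = 2796 − 1325 = 1471; ΔP_B = 35.65 − 43 = -7.35.
Midpoints: Q̄_A = 2060.5, P̄_B = 39.33.
ε = (ΔQ_A/Q̄_A)/(ΔP_B/P̄_B) = (1471/2060.5)/(-7.35/39.33) ≈ -3.820.

-3.820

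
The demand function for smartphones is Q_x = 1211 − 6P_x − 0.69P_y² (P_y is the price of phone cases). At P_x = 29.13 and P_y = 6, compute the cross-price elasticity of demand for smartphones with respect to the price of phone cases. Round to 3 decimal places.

At P_x = 29.13 and P_y = 6: Q_x = 1011.38.
∂Q_x/∂P_y = -1.38P_y = -1.38(6) = -8.2800.
ε = (∂Q_x/∂P_y)(P_y/Q_x) = -8.2800 × (6/1011.38) ≈ -0.049.

-0.049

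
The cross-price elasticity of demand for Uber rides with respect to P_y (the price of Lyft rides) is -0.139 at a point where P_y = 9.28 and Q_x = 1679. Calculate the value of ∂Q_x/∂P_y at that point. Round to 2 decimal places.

ε = (∂Q_x/∂P_y)·(P_y/Q_x) ⇒ ∂Q_x/∂P_y = ε·Q_x/P_y = -0.139 × 1679/9.28 ≈ -25.15.

-25.15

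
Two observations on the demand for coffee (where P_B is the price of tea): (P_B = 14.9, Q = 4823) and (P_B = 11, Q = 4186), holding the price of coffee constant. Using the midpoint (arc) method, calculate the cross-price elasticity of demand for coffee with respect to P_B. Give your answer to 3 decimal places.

0.470

ΔQ_A = 4186 − 4823 = -637; ΔP_B = 11 − 14.9 = -3.9.
Midpoints: Q̄_A = 4504.5, P̄_B = 12.95.
ε = (ΔQ_A/Q̄_A)/(ΔP_B/P̄_B) = (-637/4504.5)/(-3.9/12.95) ≈ 0.470.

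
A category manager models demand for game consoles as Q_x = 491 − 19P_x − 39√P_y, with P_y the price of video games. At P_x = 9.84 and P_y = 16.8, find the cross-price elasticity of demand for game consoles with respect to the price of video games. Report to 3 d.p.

At P_x = 9.84 and P_y = 16.8: Q_x = 144.188.
∂Q_x/∂P_y = -39/(2√P_y) = -39/(2√16.8) = -4.7575.
ε = (∂Q_x/∂P_y)(P_y/Q_x) = -4.7575 × (16.8/144.188) ≈ -0.554.

-0.554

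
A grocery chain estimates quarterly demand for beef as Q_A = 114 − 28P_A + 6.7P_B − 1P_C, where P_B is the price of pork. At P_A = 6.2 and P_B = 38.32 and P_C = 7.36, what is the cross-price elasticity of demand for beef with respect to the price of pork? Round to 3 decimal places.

1.353

At P_A = 6.2 and P_B = 38.32 and P_C = 7.36: Q_A = 189.784.
∂Q_A/∂P_B = 6.7.
ε = (∂Q_A/∂P_B)(P_B/Q_A) = 6.7 × (38.32/189.784) ≈ 1.353.
Since ε > 0, beef and pork are substitutes.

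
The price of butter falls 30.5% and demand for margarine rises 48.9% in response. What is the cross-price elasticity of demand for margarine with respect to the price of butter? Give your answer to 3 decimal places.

-1.603

ε = (%ΔQ of margarine) / (%ΔP of butter) = (48.9%) / (-30.5%) ≈ -1.603.
Negative cross-price elasticity: complements.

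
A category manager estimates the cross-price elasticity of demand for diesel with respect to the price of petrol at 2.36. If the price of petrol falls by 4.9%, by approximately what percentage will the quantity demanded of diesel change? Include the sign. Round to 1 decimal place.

%ΔQ ≈ ε × %ΔP of petrol = 2.36 × (-4.9%) = -11.6%.
Demand for diesel falls by about 11.6%.

-11.6%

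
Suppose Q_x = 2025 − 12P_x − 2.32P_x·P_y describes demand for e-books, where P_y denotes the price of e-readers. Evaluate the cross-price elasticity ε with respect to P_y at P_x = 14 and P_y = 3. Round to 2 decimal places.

-0.06

At P_x = 14 and P_y = 3: Q_x = 1759.56.
∂Q_x/∂P_y = -2.32P_x = -2.32(14) = -32.4800.
ε = (∂Q_x/∂P_y)(P_y/Q_x) = -32.4800 × (3/1759.56) ≈ -0.06.
ε < 0: complements.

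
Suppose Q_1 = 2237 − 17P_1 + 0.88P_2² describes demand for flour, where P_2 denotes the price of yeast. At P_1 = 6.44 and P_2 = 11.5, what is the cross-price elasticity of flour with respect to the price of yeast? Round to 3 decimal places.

0.104

At P_1 = 6.44 and P_2 = 11.5: Q_1 = 2243.9.
∂Q_1/∂P_2 = 1.76P_2 = 1.76(11.5) = 20.2400.
ε = (∂Q_1/∂P_2)(P_2/Q_1) = 20.2400 × (11.5/2243.9) ≈ 0.104.
ε > 0: substitutes.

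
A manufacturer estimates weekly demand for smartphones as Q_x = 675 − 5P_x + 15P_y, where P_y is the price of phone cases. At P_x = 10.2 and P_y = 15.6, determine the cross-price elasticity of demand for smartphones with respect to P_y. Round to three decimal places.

At P_x = 10.2 and P_y = 15.6: Q_x = 858.
∂Q_x/∂P_y = 15.
ε = (∂Q_x/∂P_y)(P_y/Q_x) = 15 × (15.6/858) ≈ 0.273.

0.273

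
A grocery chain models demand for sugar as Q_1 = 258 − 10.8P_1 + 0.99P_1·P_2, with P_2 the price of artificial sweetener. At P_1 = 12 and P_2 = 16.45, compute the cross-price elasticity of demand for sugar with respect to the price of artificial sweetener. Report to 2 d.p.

0.60

At P_1 = 12 and P_2 = 16.45: Q_1 = 323.826.
∂Q_1/∂P_2 = 0.99P_1 = 0.99(12) = 11.8800.
ε = (∂Q_1/∂P_2)(P_2/Q_1) = 11.8800 × (16.45/323.826) ≈ 0.60.
ε > 0: substitutes.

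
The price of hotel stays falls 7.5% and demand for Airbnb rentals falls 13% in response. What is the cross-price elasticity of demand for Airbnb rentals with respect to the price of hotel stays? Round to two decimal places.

ε = (%ΔQ of Airbnb rentals) / (%ΔP of hotel stays) = (-13%) / (-7.5%) ≈ 1.73.
Positive cross-price elasticity: substitutes.

1.73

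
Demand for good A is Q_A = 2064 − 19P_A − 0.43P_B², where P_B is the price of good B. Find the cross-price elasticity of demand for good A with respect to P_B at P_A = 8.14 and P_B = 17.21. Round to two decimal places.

At P_A = 8.14 and P_B = 17.21: Q_A = 1781.981.
∂Q_A/∂P_B = -0.86P_B = -0.86(17.21) = -14.8006.
ε = (∂Q_A/∂P_B)(P_B/Q_A) = -14.8006 × (17.21/1781.981) ≈ -0.14.
ε < 0: complements.

-0.14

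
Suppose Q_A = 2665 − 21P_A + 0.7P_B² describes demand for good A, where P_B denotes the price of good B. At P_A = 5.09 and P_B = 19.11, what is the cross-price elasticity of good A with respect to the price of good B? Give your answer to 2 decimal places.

At P_A = 5.09 and P_B = 19.11: Q_A = 2813.744.
∂Q_A/∂P_B = 1.4P_B = 1.4(19.11) = 26.7540.
ε = (∂Q_A/∂P_B)(P_B/Q_A) = 26.7540 × (19.11/2813.744) ≈ 0.18.
ε > 0: substitutes.

0.18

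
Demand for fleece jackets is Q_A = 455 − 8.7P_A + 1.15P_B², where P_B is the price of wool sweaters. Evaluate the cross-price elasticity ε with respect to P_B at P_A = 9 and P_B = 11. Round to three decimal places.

0.539

At P_A = 9 and P_B = 11: Q_A = 515.85.
∂Q_A/∂P_B = 2.3P_B = 2.3(11) = 25.3000.
ε = (∂Q_A/∂P_B)(P_B/Q_A) = 25.3000 × (11/515.85) ≈ 0.539.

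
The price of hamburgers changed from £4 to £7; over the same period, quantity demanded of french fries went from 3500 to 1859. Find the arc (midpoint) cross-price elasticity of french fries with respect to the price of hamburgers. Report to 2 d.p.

ΔQ_A = 1859 − 3500 = -1641; ΔP_B = 7 − 4 = 3.
Midpoints: Q̄_A = 2679.5, P̄_B = 5.50.
ε = (ΔQ_A/Q̄_A)/(ΔP_B/P̄_B) = (-1641/2679.5)/(3/5.50) ≈ -1.12.

-1.12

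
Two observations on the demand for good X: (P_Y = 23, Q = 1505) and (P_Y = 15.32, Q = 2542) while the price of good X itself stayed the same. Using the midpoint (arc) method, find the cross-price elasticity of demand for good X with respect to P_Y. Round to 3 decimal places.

ΔQ_X = 2542 − 1505 = 1037; ΔP_Y = 15.32 − 23 = -7.68.
Midpoints: Q̄_X = 2023.5, P̄_Y = 19.16.
ε = (ΔQ_X/Q̄_X)/(ΔP_Y/P̄_Y) = (1037/2023.5)/(-7.68/19.16) ≈ -1.279.
ε < 0: good X and good Y are complements.

-1.279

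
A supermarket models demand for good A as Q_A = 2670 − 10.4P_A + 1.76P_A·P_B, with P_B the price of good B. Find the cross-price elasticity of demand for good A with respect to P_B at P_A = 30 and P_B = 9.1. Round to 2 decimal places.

At P_A = 30 and P_B = 9.1: Q_A = 2838.48.
∂Q_A/∂P_B = 1.76P_A = 1.76(30) = 52.8000.
ε = (∂Q_A/∂P_B)(P_B/Q_A) = 52.8000 × (9.1/2838.48) ≈ 0.17.
ε > 0: substitutes.

0.17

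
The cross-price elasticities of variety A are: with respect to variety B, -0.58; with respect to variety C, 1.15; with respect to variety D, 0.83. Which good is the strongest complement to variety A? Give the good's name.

variety B

Complements have ε < 0. The most negative value is -0.58 (variety B).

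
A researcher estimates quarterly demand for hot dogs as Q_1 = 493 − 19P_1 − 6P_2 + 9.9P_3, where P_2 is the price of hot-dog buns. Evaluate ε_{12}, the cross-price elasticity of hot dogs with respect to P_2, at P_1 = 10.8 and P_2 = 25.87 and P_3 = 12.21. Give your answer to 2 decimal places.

-0.61

At P_1 = 10.8 and P_2 = 25.87 and P_3 = 12.21: Q_1 = 253.459.
∂Q_1/∂P_2 = -6.
ε = (∂Q_1/∂P_2)(P_2/Q_1) = -6 × (25.87/253.459) ≈ -0.61.
Since ε < 0, hot dogs and hot-dog buns are complements.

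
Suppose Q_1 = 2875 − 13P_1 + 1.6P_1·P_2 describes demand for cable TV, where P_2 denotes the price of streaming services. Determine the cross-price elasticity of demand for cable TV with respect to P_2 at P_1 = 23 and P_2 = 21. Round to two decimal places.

At P_1 = 23 and P_2 = 21: Q_1 = 3348.8.
∂Q_1/∂P_2 = 1.6P_1 = 1.6(23) = 36.8000.
ε = (∂Q_1/∂P_2)(P_2/Q_1) = 36.8000 × (21/3348.8) ≈ 0.23.

0.23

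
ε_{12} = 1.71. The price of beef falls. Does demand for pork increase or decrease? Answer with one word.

ε > 0 and the price of beef falls, so the quantity of pork moves in the same direction: it decreases.

decrease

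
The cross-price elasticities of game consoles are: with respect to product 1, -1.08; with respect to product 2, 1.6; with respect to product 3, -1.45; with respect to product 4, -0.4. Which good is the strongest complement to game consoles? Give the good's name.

Complements have ε < 0. The most negative value is -1.45 (product 3).

product 3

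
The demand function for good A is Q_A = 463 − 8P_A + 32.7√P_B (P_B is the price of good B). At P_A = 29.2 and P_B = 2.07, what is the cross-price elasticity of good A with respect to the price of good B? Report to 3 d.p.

At P_A = 29.2 and P_B = 2.07: Q_A = 276.447.
∂Q_A/∂P_B = 32.7/(2√P_B) = 32.7/(2√2.07) = 11.3640.
ε = (∂Q_A/∂P_B)(P_B/Q_A) = 11.3640 × (2.07/276.447) ≈ 0.085.
ε > 0: substitutes.

0.085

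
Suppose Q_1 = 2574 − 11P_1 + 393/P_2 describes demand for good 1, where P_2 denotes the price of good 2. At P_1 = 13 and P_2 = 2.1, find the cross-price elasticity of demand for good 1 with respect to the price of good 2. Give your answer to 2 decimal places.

-0.07

At P_1 = 13 and P_2 = 2.1: Q_1 = 2618.143.
∂Q_1/∂P_2 = −393/P_2² = -89.1156.
ε = (∂Q_1/∂P_2)(P_2/Q_1) = -89.1156 × (2.1/2618.143) ≈ -0.07.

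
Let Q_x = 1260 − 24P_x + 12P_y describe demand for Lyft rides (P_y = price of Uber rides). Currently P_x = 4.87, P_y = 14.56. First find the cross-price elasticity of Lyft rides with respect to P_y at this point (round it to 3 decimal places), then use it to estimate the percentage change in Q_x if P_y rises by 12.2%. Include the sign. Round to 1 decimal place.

At P_x = 4.87, P_y = 14.56: Q_x = 1317.84.
∂Q_x/∂P_y = 12.
ε = (∂Q_x/∂P_y)(P_y/Q_x) = 12.0000 × 14.56/1317.84 ≈ 0.133.
%ΔQ_x ≈ ε × %ΔP_y = 0.133 × (12.2%) = 1.6%.

1.6%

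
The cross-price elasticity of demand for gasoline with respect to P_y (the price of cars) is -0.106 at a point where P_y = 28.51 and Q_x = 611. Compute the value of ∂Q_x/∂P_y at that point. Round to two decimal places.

-2.27

ε = (∂Q_x/∂P_y)·(P_y/Q_x) ⇒ ∂Q_x/∂P_y = ε·Q_x/P_y = -0.106 × 611/28.51 ≈ -2.27.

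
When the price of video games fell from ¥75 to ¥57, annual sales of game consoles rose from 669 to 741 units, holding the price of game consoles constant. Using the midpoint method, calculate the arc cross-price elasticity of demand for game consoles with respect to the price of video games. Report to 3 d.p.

ΔQ_A = 741 − 669 = 72; ΔP_B = 57 − 75 = -18.
Midpoints: Q̄_A = 705.0, P̄_B = 66.00.
ε = (ΔQ_A/Q̄_A)/(ΔP_B/P̄_B) = (72/705.0)/(-18/66.00) ≈ -0.374.
ε < 0: game consoles and video games are complements.

-0.374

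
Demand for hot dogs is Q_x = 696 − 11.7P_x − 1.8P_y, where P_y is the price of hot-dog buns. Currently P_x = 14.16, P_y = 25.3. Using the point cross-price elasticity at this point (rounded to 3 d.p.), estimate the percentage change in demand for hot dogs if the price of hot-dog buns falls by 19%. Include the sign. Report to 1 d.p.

1.8%

At P_x = 14.16, P_y = 25.3: Q_x = 484.788.
∂Q_x/∂P_y = -1.8.
ε = (∂Q_x/∂P_y)(P_y/Q_x) = -1.8000 × 25.3/484.788 ≈ -0.094.
%ΔQ_x ≈ ε × %ΔP_y = -0.094 × (-19%) = 1.8%.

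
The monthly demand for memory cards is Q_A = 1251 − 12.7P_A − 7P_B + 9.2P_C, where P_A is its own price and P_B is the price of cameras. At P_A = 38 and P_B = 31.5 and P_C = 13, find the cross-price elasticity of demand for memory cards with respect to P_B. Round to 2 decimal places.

At P_A = 38 and P_B = 31.5 and P_C = 13: Q_A = 667.5.
∂Q_A/∂P_B = -7.
ε = (∂Q_A/∂P_B)(P_B/Q_A) = -7 × (31.5/667.5) ≈ -0.33.

-0.33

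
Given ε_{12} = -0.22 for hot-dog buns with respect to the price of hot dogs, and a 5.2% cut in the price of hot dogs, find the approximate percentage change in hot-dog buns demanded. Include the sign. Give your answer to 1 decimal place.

%ΔQ ≈ ε × %ΔP of hot dogs = -0.22 × (-5.2%) = 1.1%.

1.1%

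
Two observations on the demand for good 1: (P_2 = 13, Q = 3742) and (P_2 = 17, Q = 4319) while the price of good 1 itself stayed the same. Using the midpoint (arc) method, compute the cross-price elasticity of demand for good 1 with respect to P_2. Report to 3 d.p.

0.537

ΔQ_1 = 4319 − 3742 = 577; ΔP_2 = 17 − 13 = 4.
Midpoints: Q̄_1 = 4030.5, P̄_2 = 15.00.
ε = (ΔQ_1/Q̄_1)/(ΔP_2/P̄_2) = (577/4030.5)/(4/15.00) ≈ 0.537.
ε > 0: good 1 and good 2 are substitutes.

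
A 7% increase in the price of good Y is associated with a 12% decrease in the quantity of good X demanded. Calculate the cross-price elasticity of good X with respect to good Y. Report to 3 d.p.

ε = (%ΔQ of good X) / (%ΔP of good Y) = (-12%) / (7%) ≈ -1.714.
Negative cross-price elasticity: complements.

-1.714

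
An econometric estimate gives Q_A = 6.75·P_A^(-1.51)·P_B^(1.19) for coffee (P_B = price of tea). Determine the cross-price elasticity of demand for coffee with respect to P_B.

1.19

In a log-linear (constant-elasticity) demand function, the coefficient on the exponent of P_B is the cross-price elasticity.
ε = 1.19. Positive, so coffee and tea are substitutes.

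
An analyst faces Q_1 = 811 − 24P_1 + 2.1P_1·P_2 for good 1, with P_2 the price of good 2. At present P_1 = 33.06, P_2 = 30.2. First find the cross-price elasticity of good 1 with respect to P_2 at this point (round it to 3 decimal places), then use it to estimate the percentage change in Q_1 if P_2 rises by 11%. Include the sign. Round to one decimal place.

10.9%

At P_1 = 33.06, P_2 = 30.2: Q_1 = 2114.225.
∂Q_1/∂P_2 = 2.1P_1 = 69.4260.
ε = (∂Q_1/∂P_2)(P_2/Q_1) = 69.4260 × 30.2/2114.225 ≈ 0.992.
%ΔQ_1 ≈ ε × %ΔP_2 = 0.992 × (11%) = 10.9%.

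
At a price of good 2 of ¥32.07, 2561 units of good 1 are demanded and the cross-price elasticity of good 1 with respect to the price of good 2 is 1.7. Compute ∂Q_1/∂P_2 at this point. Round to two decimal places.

ε = (∂Q_1/∂P_2)·(P_2/Q_1) ⇒ ∂Q_1/∂P_2 = ε·Q_1/P_2 = 1.7 × 2561/32.07 ≈ 135.76.

135.76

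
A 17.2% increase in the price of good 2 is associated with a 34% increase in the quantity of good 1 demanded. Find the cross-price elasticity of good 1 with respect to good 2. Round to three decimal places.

ε = (%ΔQ of good 1) / (%ΔP of good 2) = (34%) / (17.2%) ≈ 1.977.
Positive cross-price elasticity: substitutes.

1.977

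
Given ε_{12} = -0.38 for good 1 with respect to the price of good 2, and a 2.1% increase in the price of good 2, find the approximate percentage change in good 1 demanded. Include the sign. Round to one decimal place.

%ΔQ ≈ ε × %ΔP of good 2 = -0.38 × (2.1%) = -0.8%.

-0.8%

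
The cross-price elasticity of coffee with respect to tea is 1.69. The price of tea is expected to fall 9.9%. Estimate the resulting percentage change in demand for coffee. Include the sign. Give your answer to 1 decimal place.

-16.7%

%ΔQ ≈ ε × %ΔP of tea = 1.69 × (-9.9%) = -16.7%.
Demand for coffee falls by about 16.7%.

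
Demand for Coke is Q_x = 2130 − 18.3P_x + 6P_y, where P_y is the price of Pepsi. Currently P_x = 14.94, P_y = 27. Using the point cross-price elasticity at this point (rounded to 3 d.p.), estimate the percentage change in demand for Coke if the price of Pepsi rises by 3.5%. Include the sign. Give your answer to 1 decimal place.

0.3%

At P_x = 14.94, P_y = 27: Q_x = 2018.598.
∂Q_x/∂P_y = 6.
ε = (∂Q_x/∂P_y)(P_y/Q_x) = 6.0000 × 27/2018.598 ≈ 0.080.
%ΔQ_x ≈ ε × %ΔP_y = 0.080 × (3.5%) = 0.3%.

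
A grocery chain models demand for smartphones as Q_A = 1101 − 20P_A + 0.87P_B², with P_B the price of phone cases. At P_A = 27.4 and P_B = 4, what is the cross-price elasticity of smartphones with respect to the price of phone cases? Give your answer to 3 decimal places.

At P_A = 27.4 and P_B = 4: Q_A = 566.92.
∂Q_A/∂P_B = 1.74P_B = 1.74(4) = 6.9600.
ε = (∂Q_A/∂P_B)(P_B/Q_A) = 6.9600 × (4/566.92) ≈ 0.049.
ε > 0: substitutes.

0.049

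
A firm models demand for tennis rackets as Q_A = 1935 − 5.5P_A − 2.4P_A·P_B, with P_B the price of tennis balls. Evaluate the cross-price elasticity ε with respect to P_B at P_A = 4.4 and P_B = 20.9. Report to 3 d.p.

-0.131

At P_A = 4.4 and P_B = 20.9: Q_A = 1690.096.
∂Q_A/∂P_B = -2.4P_A = -2.4(4.4) = -10.5600.
ε = (∂Q_A/∂P_B)(P_B/Q_A) = -10.5600 × (20.9/1690.096) ≈ -0.131.
ε < 0: complements.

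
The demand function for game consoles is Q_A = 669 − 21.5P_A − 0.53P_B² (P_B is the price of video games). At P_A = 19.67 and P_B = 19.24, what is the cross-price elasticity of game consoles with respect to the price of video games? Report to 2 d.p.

At P_A = 19.67 and P_B = 19.24: Q_A = 49.901.
∂Q_A/∂P_B = -1.06P_B = -1.06(19.24) = -20.3944.
ε = (∂Q_A/∂P_B)(P_B/Q_A) = -20.3944 × (19.24/49.901) ≈ -7.86.

-7.86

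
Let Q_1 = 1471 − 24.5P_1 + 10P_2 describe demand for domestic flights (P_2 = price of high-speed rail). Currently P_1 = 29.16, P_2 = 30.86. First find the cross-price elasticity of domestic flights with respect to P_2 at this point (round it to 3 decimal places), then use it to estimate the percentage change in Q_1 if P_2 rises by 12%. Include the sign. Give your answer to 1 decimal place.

At P_1 = 29.16, P_2 = 30.86: Q_1 = 1065.18.
∂Q_1/∂P_2 = 10.
ε = (∂Q_1/∂P_2)(P_2/Q_1) = 10.0000 × 30.86/1065.18 ≈ 0.290.
%ΔQ_1 ≈ ε × %ΔP_2 = 0.290 × (12%) = 3.5%.

3.5%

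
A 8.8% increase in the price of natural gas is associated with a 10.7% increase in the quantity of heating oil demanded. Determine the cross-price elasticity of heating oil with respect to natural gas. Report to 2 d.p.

ε = (%ΔQ of heating oil) / (%ΔP of natural gas) = (10.7%) / (8.8%) ≈ 1.22.

1.22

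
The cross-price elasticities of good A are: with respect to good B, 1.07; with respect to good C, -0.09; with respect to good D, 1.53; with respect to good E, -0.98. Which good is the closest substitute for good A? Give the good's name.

good D

Substitutes have ε > 0. Among the positive values, 1.53 (good D) is largest.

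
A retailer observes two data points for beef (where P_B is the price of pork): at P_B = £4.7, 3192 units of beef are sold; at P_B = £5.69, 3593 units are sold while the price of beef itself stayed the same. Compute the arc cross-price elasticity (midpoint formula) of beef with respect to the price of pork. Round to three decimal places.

0.620

ΔQ_A = 3593 − 3192 = 401; ΔP_B = 5.69 − 4.7 = 0.99.
Midpoints: Q̄_A = 3392.5, P̄_B = 5.20.
ε = (ΔQ_A/Q̄_A)/(ΔP_B/P̄_B) = (401/3392.5)/(0.99/5.20) ≈ 0.620.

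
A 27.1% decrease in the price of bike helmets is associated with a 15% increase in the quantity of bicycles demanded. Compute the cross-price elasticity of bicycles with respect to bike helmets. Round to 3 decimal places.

-0.554

ε = (%ΔQ of bicycles) / (%ΔP of bike helmets) = (15%) / (-27.1%) ≈ -0.554.
Negative cross-price elasticity: complements.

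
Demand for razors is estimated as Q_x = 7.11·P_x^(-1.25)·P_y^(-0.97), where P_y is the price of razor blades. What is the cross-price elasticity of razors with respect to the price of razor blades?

In a log-linear (constant-elasticity) demand function, the coefficient on the exponent of P_y is the cross-price elasticity.
ε = -0.97. Negative, so razors and razor blades are complements.

-0.97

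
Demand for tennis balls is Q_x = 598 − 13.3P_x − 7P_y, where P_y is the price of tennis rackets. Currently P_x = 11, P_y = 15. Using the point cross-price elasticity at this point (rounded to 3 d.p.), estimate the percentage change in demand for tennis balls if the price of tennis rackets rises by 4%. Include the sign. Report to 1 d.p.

At P_x = 11, P_y = 15: Q_x = 346.7.
∂Q_x/∂P_y = -7.
ε = (∂Q_x/∂P_y)(P_y/Q_x) = -7.0000 × 15/346.7 ≈ -0.303.
%ΔQ_x ≈ ε × %ΔP_y = -0.303 × (4%) = -1.2%.

-1.2%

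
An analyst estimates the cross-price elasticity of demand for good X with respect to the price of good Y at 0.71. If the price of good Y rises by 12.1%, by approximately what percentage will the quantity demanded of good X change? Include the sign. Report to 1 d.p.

8.6%

%ΔQ ≈ ε × %ΔP of good Y = 0.71 × (12.1%) = 8.6%.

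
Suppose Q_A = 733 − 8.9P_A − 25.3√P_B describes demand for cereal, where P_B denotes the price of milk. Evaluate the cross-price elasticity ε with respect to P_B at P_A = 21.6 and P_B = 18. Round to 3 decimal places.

-0.124

At P_A = 21.6 and P_B = 18: Q_A = 433.421.
∂Q_A/∂P_B = -25.3/(2√P_B) = -25.3/(2√18) = -2.9816.
ε = (∂Q_A/∂P_B)(P_B/Q_A) = -2.9816 × (18/433.421) ≈ -0.124.
ε < 0: complements.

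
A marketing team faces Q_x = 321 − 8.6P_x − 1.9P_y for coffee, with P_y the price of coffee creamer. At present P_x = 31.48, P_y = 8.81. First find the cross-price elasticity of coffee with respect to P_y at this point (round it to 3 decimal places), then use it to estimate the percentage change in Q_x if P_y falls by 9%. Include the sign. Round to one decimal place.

At P_x = 31.48, P_y = 8.81: Q_x = 33.533.
∂Q_x/∂P_y = -1.9.
ε = (∂Q_x/∂P_y)(P_y/Q_x) = -1.9000 × 8.81/33.533 ≈ -0.499.
%ΔQ_x ≈ ε × %ΔP_y = -0.499 × (-9%) = 4.5%.

4.5%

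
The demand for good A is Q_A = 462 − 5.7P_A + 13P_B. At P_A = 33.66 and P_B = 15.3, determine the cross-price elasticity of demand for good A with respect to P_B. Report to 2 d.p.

At P_A = 33.66 and P_B = 15.3: Q_A = 469.038.
∂Q_A/∂P_B = 13.
ε = (∂Q_A/∂P_B)(P_B/Q_A) = 13 × (15.3/469.038) ≈ 0.42.

0.42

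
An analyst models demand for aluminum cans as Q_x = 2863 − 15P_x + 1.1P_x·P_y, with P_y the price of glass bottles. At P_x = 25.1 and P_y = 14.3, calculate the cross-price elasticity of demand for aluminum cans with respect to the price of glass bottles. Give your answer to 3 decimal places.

0.137

At P_x = 25.1 and P_y = 14.3: Q_x = 2881.323.
∂Q_x/∂P_y = 1.1P_x = 1.1(25.1) = 27.6100.
ε = (∂Q_x/∂P_y)(P_y/Q_x) = 27.6100 × (14.3/2881.323) ≈ 0.137.
ε > 0: substitutes.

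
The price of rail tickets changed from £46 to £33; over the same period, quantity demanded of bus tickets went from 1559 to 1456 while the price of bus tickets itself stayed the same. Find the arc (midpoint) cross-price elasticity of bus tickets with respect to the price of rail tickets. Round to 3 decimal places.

0.208

ΔQ_A = 1456 − 1559 = -103; ΔP_B = 33 − 46 = -13.
Midpoints: Q̄_A = 1507.5, P̄_B = 39.50.
ε = (ΔQ_A/Q̄_A)/(ΔP_B/P̄_B) = (-103/1507.5)/(-13/39.50) ≈ 0.208.
ε > 0: bus tickets and rail tickets are substitutes.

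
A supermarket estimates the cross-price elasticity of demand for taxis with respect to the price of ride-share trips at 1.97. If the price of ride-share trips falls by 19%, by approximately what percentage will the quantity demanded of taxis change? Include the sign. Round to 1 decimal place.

-37.4%

%ΔQ ≈ ε × %ΔP of ride-share trips = 1.97 × (-19%) = -37.4%.
Demand for taxis falls by about 37.4%.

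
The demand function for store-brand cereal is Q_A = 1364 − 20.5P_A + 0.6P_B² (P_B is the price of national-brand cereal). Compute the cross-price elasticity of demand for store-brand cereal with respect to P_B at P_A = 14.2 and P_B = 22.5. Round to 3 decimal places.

0.441

At P_A = 14.2 and P_B = 22.5: Q_A = 1376.65.
∂Q_A/∂P_B = 1.2P_B = 1.2(22.5) = 27.0000.
ε = (∂Q_A/∂P_B)(P_B/Q_A) = 27.0000 × (22.5/1376.65) ≈ 0.441.
ε > 0: substitutes.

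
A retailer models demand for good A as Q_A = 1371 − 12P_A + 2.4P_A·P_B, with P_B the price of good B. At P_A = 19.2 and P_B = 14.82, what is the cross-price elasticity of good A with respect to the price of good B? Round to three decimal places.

At P_A = 19.2 and P_B = 14.82: Q_A = 1823.506.
∂Q_A/∂P_B = 2.4P_A = 2.4(19.2) = 46.0800.
ε = (∂Q_A/∂P_B)(P_B/Q_A) = 46.0800 × (14.82/1823.506) ≈ 0.375.

0.375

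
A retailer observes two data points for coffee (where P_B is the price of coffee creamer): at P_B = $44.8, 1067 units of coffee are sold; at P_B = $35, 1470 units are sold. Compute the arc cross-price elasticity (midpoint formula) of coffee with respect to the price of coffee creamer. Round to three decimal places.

ΔQ_A = 1470 − 1067 = 403; ΔP_B = 35 − 44.8 = -9.8.
Midpoints: Q̄_A = 1268.5, P̄_B = 39.90.
ε = (ΔQ_A/Q̄_A)/(ΔP_B/P̄_B) = (403/1268.5)/(-9.8/39.90) ≈ -1.293.
ε < 0: coffee and coffee creamer are complements.

-1.293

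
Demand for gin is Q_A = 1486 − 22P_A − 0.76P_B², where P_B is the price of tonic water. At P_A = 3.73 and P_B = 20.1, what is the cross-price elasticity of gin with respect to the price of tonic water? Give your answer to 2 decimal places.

At P_A = 3.73 and P_B = 20.1: Q_A = 1096.892.
∂Q_A/∂P_B = -1.52P_B = -1.52(20.1) = -30.5520.
ε = (∂Q_A/∂P_B)(P_B/Q_A) = -30.5520 × (20.1/1096.892) ≈ -0.56.

-0.56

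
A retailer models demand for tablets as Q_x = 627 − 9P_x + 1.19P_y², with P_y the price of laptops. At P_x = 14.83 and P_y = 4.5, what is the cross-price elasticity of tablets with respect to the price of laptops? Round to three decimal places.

At P_x = 14.83 and P_y = 4.5: Q_x = 517.627.
∂Q_x/∂P_y = 2.38P_y = 2.38(4.5) = 10.7100.
ε = (∂Q_x/∂P_y)(P_y/Q_x) = 10.7100 × (4.5/517.627) ≈ 0.093.
ε > 0: substitutes.

0.093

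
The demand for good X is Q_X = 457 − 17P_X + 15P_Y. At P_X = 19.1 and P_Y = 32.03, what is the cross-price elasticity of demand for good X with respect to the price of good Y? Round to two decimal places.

At P_X = 19.1 and P_Y = 32.03: Q_X = 612.75.
∂Q_X/∂P_Y = 15.
ε = (∂Q_X/∂P_Y)(P_Y/Q_X) = 15 × (32.03/612.75) ≈ 0.78.

0.78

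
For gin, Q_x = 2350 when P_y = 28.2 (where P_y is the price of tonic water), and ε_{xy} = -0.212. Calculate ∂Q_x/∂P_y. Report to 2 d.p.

ε = (∂Q_x/∂P_y)·(P_y/Q_x) ⇒ ∂Q_x/∂P_y = ε·Q_x/P_y = -0.212 × 2350/28.2 ≈ -17.67.

-17.67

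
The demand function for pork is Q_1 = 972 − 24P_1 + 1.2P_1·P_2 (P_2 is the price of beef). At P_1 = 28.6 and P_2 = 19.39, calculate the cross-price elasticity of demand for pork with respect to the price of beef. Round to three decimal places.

0.700

At P_1 = 28.6 and P_2 = 19.39: Q_1 = 951.065.
∂Q_1/∂P_2 = 1.2P_1 = 1.2(28.6) = 34.3200.
ε = (∂Q_1/∂P_2)(P_2/Q_1) = 34.3200 × (19.39/951.065) ≈ 0.700.
ε > 0: substitutes.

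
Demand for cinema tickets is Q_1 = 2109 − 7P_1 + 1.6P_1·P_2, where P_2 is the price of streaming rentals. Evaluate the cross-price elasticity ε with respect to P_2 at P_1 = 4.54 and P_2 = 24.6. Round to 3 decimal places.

At P_1 = 4.54 and P_2 = 24.6: Q_1 = 2255.914.
∂Q_1/∂P_2 = 1.6P_1 = 1.6(4.54) = 7.2640.
ε = (∂Q_1/∂P_2)(P_2/Q_1) = 7.2640 × (24.6/2255.914) ≈ 0.079.

0.079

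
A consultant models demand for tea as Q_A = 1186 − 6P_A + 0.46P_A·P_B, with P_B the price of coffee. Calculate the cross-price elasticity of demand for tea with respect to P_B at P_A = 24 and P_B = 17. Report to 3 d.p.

0.153

At P_A = 24 and P_B = 17: Q_A = 1229.68.
∂Q_A/∂P_B = 0.46P_A = 0.46(24) = 11.0400.
ε = (∂Q_A/∂P_B)(P_B/Q_A) = 11.0400 × (17/1229.68) ≈ 0.153.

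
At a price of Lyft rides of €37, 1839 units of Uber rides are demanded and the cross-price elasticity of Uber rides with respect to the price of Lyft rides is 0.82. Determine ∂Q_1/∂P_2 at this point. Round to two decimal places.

ε = (∂Q_1/∂P_2)·(P_2/Q_1) ⇒ ∂Q_1/∂P_2 = ε·Q_1/P_2 = 0.82 × 1839/37 ≈ 40.76.

40.76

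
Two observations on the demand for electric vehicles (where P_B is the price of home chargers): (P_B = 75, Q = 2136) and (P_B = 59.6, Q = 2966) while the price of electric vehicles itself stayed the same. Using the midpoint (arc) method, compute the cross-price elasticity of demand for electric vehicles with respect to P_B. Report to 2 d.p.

-1.42

ΔQ_A = 2966 − 2136 = 830; ΔP_B = 59.6 − 75 = -15.4.
Midpoints: Q̄_A = 2551.0, P̄_B = 67.30.
ε = (ΔQ_A/Q̄_A)/(ΔP_B/P̄_B) = (830/2551.0)/(-15.4/67.30) ≈ -1.42.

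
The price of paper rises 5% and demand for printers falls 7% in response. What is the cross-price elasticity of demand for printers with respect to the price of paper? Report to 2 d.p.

ε = (%ΔQ of printers) / (%ΔP of paper) = (-7%) / (5%) ≈ -1.40.

-1.40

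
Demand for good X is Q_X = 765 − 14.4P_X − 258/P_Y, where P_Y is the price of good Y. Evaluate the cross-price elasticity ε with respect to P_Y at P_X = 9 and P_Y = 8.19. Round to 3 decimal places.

0.052

At P_X = 9 and P_Y = 8.19: Q_X = 603.898.
∂Q_X/∂P_Y = 258/P_Y² = 3.8464.
ε = (∂Q_X/∂P_Y)(P_Y/Q_X) = 3.8464 × (8.19/603.898) ≈ 0.052.
ε > 0: substitutes.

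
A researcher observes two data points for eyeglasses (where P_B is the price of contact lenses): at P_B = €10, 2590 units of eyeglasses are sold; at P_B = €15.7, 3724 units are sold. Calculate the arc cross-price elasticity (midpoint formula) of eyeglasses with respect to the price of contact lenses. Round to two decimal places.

0.81

ΔQ_A = 3724 − 2590 = 1134; ΔP_B = 15.7 − 10 = 5.7.
Midpoints: Q̄_A = 3157.0, P̄_B = 12.85.
ε = (ΔQ_A/Q̄_A)/(ΔP_B/P̄_B) = (1134/3157.0)/(5.7/12.85) ≈ 0.81.
ε > 0: eyeglasses and contact lenses are substitutes.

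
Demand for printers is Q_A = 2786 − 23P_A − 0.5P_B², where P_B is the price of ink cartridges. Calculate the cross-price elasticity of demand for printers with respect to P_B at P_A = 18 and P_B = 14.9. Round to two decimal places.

At P_A = 18 and P_B = 14.9: Q_A = 2260.995.
∂Q_A/∂P_B = -1P_B = -1(14.9) = -14.9000.
ε = (∂Q_A/∂P_B)(P_B/Q_A) = -14.9000 × (14.9/2260.995) ≈ -0.10.

-0.10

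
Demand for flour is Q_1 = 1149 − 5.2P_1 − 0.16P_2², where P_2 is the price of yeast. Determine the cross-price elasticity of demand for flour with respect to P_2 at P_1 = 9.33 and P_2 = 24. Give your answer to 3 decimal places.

-0.183

At P_1 = 9.33 and P_2 = 24: Q_1 = 1008.324.
∂Q_1/∂P_2 = -0.32P_2 = -0.32(24) = -7.6800.
ε = (∂Q_1/∂P_2)(P_2/Q_1) = -7.6800 × (24/1008.324) ≈ -0.183.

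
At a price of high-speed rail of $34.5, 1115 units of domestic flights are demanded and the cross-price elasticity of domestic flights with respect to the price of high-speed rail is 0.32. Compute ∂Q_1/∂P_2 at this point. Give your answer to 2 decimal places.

10.34

ε = (∂Q_1/∂P_2)·(P_2/Q_1) ⇒ ∂Q_1/∂P_2 = ε·Q_1/P_2 = 0.32 × 1115/34.5 ≈ 10.34.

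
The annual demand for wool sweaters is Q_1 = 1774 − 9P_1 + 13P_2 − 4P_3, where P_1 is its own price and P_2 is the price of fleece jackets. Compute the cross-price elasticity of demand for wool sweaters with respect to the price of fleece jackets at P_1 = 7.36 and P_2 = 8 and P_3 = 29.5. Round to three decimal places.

0.061

At P_1 = 7.36 and P_2 = 8 and P_3 = 29.5: Q_1 = 1693.76.
∂Q_1/∂P_2 = 13.
ε = (∂Q_1/∂P_2)(P_2/Q_1) = 13 × (8/1693.76) ≈ 0.061.
Since ε > 0, wool sweaters and fleece jackets are substitutes.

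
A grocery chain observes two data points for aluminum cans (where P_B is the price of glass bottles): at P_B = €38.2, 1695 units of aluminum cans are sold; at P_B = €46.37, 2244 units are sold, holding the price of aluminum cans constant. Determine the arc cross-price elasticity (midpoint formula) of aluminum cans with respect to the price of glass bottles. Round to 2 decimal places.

ΔQ_A = 2244 − 1695 = 549; ΔP_B = 46.37 − 38.2 = 8.17.
Midpoints: Q̄_A = 1969.5, P̄_B = 42.28.
ε = (ΔQ_A/Q̄_A)/(ΔP_B/P̄_B) = (549/1969.5)/(8.17/42.28) ≈ 1.44.
ε > 0: aluminum cans and glass bottles are substitutes.

1.44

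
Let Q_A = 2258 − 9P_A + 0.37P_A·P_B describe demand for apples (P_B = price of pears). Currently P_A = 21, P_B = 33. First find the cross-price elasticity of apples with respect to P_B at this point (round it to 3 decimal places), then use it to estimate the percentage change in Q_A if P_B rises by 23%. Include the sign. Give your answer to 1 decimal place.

2.5%

At P_A = 21, P_B = 33: Q_A = 2325.41.
∂Q_A/∂P_B = 0.37P_A = 7.7700.
ε = (∂Q_A/∂P_B)(P_B/Q_A) = 7.7700 × 33/2325.41 ≈ 0.110.
%ΔQ_A ≈ ε × %ΔP_B = 0.110 × (23%) = 2.5%.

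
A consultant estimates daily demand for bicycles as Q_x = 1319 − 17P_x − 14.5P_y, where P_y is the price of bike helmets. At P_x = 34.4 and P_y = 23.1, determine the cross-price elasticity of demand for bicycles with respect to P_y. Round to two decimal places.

-0.84

At P_x = 34.4 and P_y = 23.1: Q_x = 399.25.
∂Q_x/∂P_y = -14.5.
ε = (∂Q_x/∂P_y)(P_y/Q_x) = -14.5 × (23.1/399.25) ≈ -0.84.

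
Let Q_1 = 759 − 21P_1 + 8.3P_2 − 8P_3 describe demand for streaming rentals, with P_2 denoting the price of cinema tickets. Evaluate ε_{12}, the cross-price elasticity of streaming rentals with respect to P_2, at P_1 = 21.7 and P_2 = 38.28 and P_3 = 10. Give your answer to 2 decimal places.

0.59

At P_1 = 21.7 and P_2 = 38.28 and P_3 = 10: Q_1 = 541.024.
∂Q_1/∂P_2 = 8.3.
ε = (∂Q_1/∂P_2)(P_2/Q_1) = 8.3 × (38.28/541.024) ≈ 0.59.
Since ε > 0, streaming rentals and cinema tickets are substitutes.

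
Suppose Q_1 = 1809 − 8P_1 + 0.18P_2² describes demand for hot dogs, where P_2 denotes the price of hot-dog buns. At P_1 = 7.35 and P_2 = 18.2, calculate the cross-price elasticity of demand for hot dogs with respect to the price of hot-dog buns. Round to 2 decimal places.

0.07

At P_1 = 7.35 and P_2 = 18.2: Q_1 = 1809.823.
∂Q_1/∂P_2 = 0.36P_2 = 0.36(18.2) = 6.5520.
ε = (∂Q_1/∂P_2)(P_2/Q_1) = 6.5520 × (18.2/1809.823) ≈ 0.07.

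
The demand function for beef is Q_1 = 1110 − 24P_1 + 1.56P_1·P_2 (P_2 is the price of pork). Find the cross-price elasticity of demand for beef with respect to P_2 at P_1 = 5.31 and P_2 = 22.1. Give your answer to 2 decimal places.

At P_1 = 5.31 and P_2 = 22.1: Q_1 = 1165.628.
∂Q_1/∂P_2 = 1.56P_1 = 1.56(5.31) = 8.2836.
ε = (∂Q_1/∂P_2)(P_2/Q_1) = 8.2836 × (22.1/1165.628) ≈ 0.16.

0.16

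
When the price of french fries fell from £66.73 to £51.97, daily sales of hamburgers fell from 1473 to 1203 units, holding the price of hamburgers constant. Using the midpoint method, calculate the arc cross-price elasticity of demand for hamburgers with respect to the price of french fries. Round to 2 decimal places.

0.81

ΔQ_A = 1203 − 1473 = -270; ΔP_B = 51.97 − 66.73 = -14.76.
Midpoints: Q̄_A = 1338.0, P̄_B = 59.35.
ε = (ΔQ_A/Q̄_A)/(ΔP_B/P̄_B) = (-270/1338.0)/(-14.76/59.35) ≈ 0.81.
ε > 0: hamburgers and french fries are substitutes.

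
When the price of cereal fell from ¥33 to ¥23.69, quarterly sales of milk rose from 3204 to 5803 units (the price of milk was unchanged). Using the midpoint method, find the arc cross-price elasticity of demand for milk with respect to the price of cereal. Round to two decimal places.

ΔQ_A = 5803 − 3204 = 2599; ΔP_B = 23.69 − 33 = -9.31.
Midpoints: Q̄_A = 4503.5, P̄_B = 28.34.
ε = (ΔQ_A/Q̄_A)/(ΔP_B/P̄_B) = (2599/4503.5)/(-9.31/28.34) ≈ -1.76.
ε < 0: milk and cereal are complements.

-1.76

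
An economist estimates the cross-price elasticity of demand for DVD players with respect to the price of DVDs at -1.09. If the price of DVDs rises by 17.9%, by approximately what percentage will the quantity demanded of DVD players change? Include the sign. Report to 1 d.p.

%ΔQ ≈ ε × %ΔP of DVDs = -1.09 × (17.9%) = -19.5%.
Demand for DVD players falls by about 19.5%.

-19.5%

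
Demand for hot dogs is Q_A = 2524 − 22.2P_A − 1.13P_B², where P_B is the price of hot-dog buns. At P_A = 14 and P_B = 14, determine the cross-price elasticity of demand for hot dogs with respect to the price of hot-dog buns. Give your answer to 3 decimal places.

-0.222

At P_A = 14 and P_B = 14: Q_A = 1991.72.
∂Q_A/∂P_B = -2.26P_B = -2.26(14) = -31.6400.
ε = (∂Q_A/∂P_B)(P_B/Q_A) = -31.6400 × (14/1991.72) ≈ -0.222.
ε < 0: complements.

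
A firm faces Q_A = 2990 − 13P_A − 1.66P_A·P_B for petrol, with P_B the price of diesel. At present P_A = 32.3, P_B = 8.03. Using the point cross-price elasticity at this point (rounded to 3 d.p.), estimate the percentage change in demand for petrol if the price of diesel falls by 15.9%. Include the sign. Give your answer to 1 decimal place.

At P_A = 32.3, P_B = 8.03: Q_A = 2139.547.
∂Q_A/∂P_B = -1.66P_A = -53.6180.
ε = (∂Q_A/∂P_B)(P_B/Q_A) = -53.6180 × 8.03/2139.547 ≈ -0.201.
%ΔQ_A ≈ ε × %ΔP_B = -0.201 × (-15.9%) = 3.2%.

3.2%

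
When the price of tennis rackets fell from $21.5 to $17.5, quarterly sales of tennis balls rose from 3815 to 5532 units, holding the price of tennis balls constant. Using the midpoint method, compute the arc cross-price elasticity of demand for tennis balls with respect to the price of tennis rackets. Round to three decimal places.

-1.791

ΔQ_A = 5532 − 3815 = 1717; ΔP_B = 17.5 − 21.5 = -4.
Midpoints: Q̄_A = 4673.5, P̄_B = 19.50.
ε = (ΔQ_A/Q̄_A)/(ΔP_B/P̄_B) = (1717/4673.5)/(-4/19.50) ≈ -1.791.
ε < 0: tennis balls and tennis rackets are complements.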